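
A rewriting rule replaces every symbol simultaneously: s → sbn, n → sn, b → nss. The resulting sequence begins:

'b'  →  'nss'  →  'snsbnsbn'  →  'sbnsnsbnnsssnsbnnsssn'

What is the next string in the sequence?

sbnnsssnsbnsnsbnnsssnsnsbnsbnsbnsnsbnnsssnsnsbnsbnsbnsn

φ(sbnsnsbnnsssnsbnnsssn) expands symbol-by-symbol to sbn nss sn sbn sn sbn nss sn sn sbn sbn sbn sn sbn nss sn sn sbn sbn sbn sn; joining the 21 pieces gives the next term.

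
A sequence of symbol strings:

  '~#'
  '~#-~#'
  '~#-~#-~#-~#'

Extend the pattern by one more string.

s(k+1) = s(k)·-·s(k) — each term doubles the last with '-' between the halves.
Doubling ~#-~#-~#-~# with '-' between the halves:

~#-~#-~#-~#-~#-~#-~#-~#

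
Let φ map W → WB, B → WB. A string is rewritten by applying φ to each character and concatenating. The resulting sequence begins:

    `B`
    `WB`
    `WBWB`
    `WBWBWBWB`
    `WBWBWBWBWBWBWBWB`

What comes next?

Applying the rule to each of the 16 symbols of WBWBWBWBWBWBWBWB gives the pieces WB WB WB WB WB WB WB WB WB WB WB WB WB WB WB WB, which concatenate to the answer.

WBWBWBWBWBWBWBWBWBWBWBWBWBWBWBWB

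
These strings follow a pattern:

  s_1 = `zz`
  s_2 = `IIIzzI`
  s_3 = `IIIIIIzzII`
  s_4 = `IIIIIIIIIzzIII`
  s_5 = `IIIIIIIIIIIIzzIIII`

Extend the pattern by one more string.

IIIIIIIIIIIIIIIzzIIIII

Every step adds III to the front and I to the end of the previous string.
One more step from IIIIIIIIIIIIzzIIII gives the answer.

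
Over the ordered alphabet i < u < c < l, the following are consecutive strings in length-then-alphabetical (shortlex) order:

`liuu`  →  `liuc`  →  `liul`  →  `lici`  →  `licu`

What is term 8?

lili

Stepping forward 3 times from licu: licu → licc → licl, then the target.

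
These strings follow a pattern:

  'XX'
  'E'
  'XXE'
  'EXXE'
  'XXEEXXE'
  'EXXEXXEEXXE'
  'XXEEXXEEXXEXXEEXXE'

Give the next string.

This is a Fibonacci-style word recurrence s(k) = s(k−2)·s(k−1): e.g. XX·E = XXE.
So term 8 is EXXEXXEEXXE·XXEEXXEEXXEXXEEXXE.

EXXEXXEEXXEXXEEXXEEXXEXXEEXXE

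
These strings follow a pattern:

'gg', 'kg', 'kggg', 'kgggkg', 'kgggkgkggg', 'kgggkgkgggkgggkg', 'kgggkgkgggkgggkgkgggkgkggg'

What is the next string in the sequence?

Each term (from the third on) is the previous term followed by the one before it: term 3 = kg·gg = kggg.
So term 8 is kgggkgkgggkgggkgkgggkgkggg·kgggkgkgggkgggkg.

kgggkgkgggkgggkgkgggkgkgggkgggkgkgggkgggkg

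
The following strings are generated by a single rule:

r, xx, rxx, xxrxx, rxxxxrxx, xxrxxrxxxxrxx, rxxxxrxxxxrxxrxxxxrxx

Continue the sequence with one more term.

Each term (from the third on) is the two preceding terms concatenated in order: term 3 = r·xx = rxx.
The next term joins xxrxxrxxxxrxx and rxxxxrxxxxrxxrxxxxrxx.

xxrxxrxxxxrxxrxxxxrxxxxrxxrxxxxrxx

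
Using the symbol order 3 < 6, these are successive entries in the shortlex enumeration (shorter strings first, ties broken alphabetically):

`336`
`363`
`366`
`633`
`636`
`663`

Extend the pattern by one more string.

666

Find the rightmost character of 663 below 6, bump it to the next letter, and reset everything to its right to 3.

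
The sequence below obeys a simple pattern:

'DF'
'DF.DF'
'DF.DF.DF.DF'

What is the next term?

DF.DF.DF.DF.DF.DF.DF.DF

Every step duplicates the string with '.' between the halves.
So the next term is two copies of DF.DF.DF.DF with '.' between the halves.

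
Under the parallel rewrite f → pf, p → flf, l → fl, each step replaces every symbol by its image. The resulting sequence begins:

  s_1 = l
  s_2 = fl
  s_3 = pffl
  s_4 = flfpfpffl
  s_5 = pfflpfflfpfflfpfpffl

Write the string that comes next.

flfpfpfflflfpfpfflpfflfpfpfflpfflfpfflfpfpffl

Applying the rule to each of the 20 symbols of pfflpfflfpfflfpfpffl gives the pieces flf pf pf fl flf pf pf fl pf flf pf pf fl pf flf pf flf pf pf fl, which concatenate to the answer.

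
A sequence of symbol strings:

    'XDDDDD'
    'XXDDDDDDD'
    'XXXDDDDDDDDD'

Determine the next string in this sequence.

Reading off run lengths: X runs 1, 2, 3; D runs 5, 7, 9 — each is linear in n, where the shown terms are n = 2, 3, 4.
For the next term, n = 5, so the run lengths are 4, 11.

XXXXDDDDDDDDDDD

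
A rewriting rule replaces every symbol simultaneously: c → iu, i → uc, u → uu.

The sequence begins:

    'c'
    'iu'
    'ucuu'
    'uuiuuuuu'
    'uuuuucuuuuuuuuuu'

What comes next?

Rewriting the 16 symbols of uuuuucuuuuuuuuuu one by one yields uu uu uu uu uu iu uu uu uu uu uu uu uu uu uu uu; concatenated:

uuuuuuuuuuiuuuuuuuuuuuuuuuuuuuuu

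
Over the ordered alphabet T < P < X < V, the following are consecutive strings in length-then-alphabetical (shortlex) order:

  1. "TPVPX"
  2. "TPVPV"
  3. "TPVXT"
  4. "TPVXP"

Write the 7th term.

TPVVT

Advancing 3 positions from TPVXP through TPVXP → TPVXX → TPVXV reaches term 7.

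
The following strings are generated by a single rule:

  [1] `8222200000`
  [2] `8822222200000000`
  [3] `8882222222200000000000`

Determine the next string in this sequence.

Each string has the form 8^{n} 2^{2n+2} 0^{3n+2} (n = 1, 2, …).
Setting n = 4 gives 4, 10, 14 characters in each block.

8888222222222200000000000000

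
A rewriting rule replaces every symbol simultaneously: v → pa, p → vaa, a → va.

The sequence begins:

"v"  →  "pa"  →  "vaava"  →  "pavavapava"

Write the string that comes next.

Rewriting each symbol of pavavapava: p→vaa, a→va, v→pa, a→va, v→pa, a→va, p→vaa, a→va, v→pa, a→va, which concatenates to vaa va pa va pa va vaa va pa va.

vaavapavapavavaavapava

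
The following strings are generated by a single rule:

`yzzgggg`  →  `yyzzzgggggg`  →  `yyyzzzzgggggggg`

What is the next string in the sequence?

Each string has the form y^{n-1} z^{n} g^{2n}, where the shown terms are n = 2, 3, 4.
Setting n = 5 gives 4, 5, 10 characters in each block.

yyyyzzzzzgggggggggg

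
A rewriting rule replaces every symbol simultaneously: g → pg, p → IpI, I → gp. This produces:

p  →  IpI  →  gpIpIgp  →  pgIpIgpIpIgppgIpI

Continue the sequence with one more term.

φ(pgIpIgpIpIgppgIpI) expands symbol-by-symbol to IpI pg gp IpI gp pg IpI gp IpI gp pg IpI IpI pg gp IpI gp; joining the 17 pieces gives the next term.

IpIpggpIpIgppgIpIgpIpIgppgIpIIpIpggpIpIgp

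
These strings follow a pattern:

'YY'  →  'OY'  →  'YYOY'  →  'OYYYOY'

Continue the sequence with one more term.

YYOYOYYYOY

This is a Fibonacci-style word recurrence s(k) = s(k−2)·s(k−1): e.g. YY·OY = YYOY.
Continuing: YYOY · OYYYOY gives term 5.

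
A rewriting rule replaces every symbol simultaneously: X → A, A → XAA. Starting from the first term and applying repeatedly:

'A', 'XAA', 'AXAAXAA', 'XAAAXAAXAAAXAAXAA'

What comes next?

φ(XAAAXAAXAAAXAAXAA) expands symbol-by-symbol to A XAA XAA XAA A XAA XAA A XAA XAA XAA A XAA XAA A XAA XAA; joining the 17 pieces gives the next term.

AXAAXAAXAAAXAAXAAAXAAXAAXAAAXAAXAAAXAAXAA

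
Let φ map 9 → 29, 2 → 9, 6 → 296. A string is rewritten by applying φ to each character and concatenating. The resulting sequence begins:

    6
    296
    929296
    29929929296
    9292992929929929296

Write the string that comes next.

Replace each of the 19 characters of 9292992929929929296 in place — 29 9 29 9 29 29 9 29 9 29 29 9 29 29 9 29 9 29 296 — and concatenate.

29929929299299292992929929929296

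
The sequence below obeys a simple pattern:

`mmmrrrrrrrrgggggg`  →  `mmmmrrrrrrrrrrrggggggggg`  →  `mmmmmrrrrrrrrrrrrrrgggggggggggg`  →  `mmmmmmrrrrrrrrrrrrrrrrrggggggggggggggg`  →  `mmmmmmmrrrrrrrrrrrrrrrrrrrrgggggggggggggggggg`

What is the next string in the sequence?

The n-th term is n+1 m's then 3n+2 r's then 3n g's, where the shown terms are n = 2, 3, 4, 5, 6.
At n = 7 the blocks have lengths 8, 23, 21.

mmmmmmmmrrrrrrrrrrrrrrrrrrrrrrrggggggggggggggggggggg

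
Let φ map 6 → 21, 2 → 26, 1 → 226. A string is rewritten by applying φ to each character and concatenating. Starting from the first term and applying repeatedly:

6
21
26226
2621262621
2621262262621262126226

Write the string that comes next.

Rewriting the 22 symbols of 2621262262621262126226 one by one yields 26 21 26 226 26 21 26 26 21 26 21 26 226 26 21 26 226 26 21 26 26 21; concatenated:

26212622626212626212621262262621262262621262621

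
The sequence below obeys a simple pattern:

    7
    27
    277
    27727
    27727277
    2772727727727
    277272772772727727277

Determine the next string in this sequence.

Each term (from the third on) is the previous term followed by the one before it: term 3 = 27·7 = 277.
The next term joins 277272772772727727277 and 2772727727727.

2772727727727277272772772727727727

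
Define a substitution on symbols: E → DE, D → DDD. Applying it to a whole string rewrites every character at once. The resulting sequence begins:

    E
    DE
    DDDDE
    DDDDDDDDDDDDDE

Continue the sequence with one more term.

Rewriting the 14 symbols of DDDDDDDDDDDDDE one by one yields DDD DDD DDD DDD DDD DDD DDD DDD DDD DDD DDD DDD DDD DE; concatenated:

DDDDDDDDDDDDDDDDDDDDDDDDDDDDDDDDDDDDDDDDE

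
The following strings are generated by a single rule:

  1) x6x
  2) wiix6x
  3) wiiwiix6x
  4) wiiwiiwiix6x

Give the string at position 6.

wiiwiiwiiwiiwiix6x

The strings grow by a fixed prefix wii each time.
From wiiwiiwiix6x, 2 further steps: wiiwiiwiix6x → wiiwiiwiiwiix6x → (answer).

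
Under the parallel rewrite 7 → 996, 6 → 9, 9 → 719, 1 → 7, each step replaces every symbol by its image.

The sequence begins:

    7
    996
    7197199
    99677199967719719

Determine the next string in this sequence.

71971999969967719719719999699677199967719

Replace each of the 17 characters of 99677199967719719 in place — 719 719 9 996 996 7 719 719 719 9 996 996 7 719 996 7 719 — and concatenate.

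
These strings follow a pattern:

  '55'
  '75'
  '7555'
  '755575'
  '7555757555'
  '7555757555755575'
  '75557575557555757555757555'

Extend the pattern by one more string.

755575755575557575557575557555757555755575

Each term (from the third on) is the previous term followed by the one before it: term 3 = 75·55 = 7555.
Continuing: 75557575557555757555757555 · 7555757555755575 gives term 8.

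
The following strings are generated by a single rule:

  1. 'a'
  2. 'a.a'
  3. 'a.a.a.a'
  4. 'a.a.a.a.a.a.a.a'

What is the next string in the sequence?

Each string is two copies of the previous one joined by '.'.
So the next term is two copies of a.a.a.a.a.a.a.a with '.' between the halves.

a.a.a.a.a.a.a.a.a.a.a.a.a.a.a.a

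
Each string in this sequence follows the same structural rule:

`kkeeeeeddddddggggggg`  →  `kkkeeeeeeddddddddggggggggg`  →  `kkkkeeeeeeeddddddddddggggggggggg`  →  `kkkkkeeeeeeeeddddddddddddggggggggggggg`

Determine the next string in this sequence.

Term n consists of n-1 k's, followed by n+2 e's, followed by 2n d's, followed by 2n+1 g's, where the shown terms are n = 3, 4, 5, 6.
For the next term, n = 7, so the run lengths are 6, 9, 14, 15.

kkkkkkeeeeeeeeeddddddddddddddggggggggggggggg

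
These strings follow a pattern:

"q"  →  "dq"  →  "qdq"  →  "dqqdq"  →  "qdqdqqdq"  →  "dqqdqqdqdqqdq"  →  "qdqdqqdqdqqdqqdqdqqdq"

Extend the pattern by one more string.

Each term (from the third on) is the two preceding terms concatenated in order: term 3 = q·dq = qdq.
So term 8 is dqqdqqdqdqqdq·qdqdqqdqdqqdqqdqdqqdq.

dqqdqqdqdqqdqqdqdqqdqdqqdqqdqdqqdq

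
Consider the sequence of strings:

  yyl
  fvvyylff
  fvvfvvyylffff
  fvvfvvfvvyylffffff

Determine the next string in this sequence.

Every step adds fvv to the front and ff to the end of the previous string.
Applying this once more to fvvfvvfvvyylffffff:

fvvfvvfvvfvvyylffffffff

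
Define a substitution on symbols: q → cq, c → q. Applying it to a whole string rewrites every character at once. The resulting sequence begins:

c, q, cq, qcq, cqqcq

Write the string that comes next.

Rewriting each symbol of cqqcq: c→q, q→cq, q→cq, c→q, q→cq, which concatenates to q cq cq q cq.

qcqcqqcq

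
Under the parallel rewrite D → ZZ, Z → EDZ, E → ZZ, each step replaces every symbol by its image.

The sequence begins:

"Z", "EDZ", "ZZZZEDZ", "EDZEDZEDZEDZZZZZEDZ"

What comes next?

ZZZZEDZZZZZEDZZZZZEDZZZZZEDZEDZEDZEDZEDZZZZZEDZ

Applying the rule to each of the 19 symbols of EDZEDZEDZEDZZZZZEDZ gives the pieces ZZ ZZ EDZ ZZ ZZ EDZ ZZ ZZ EDZ ZZ ZZ EDZ EDZ EDZ EDZ EDZ ZZ ZZ EDZ, which concatenate to the answer.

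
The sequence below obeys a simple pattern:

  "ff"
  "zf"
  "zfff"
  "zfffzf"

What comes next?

From term 3 onward, concatenate the last term with the second-to-last: zf·ff = zfff, zfff·zf = zfffzf, …
So term 5 is zfffzf·zfff.

zfffzfzfff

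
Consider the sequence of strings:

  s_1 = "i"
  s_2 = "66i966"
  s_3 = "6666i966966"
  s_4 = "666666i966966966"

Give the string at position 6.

6666666666i966966966966966

Each term wraps the previous one in 66 on the left and 966 on the right.
From 666666i966966966, 2 further steps: 666666i966966966 → 66666666i966966966966 → (answer).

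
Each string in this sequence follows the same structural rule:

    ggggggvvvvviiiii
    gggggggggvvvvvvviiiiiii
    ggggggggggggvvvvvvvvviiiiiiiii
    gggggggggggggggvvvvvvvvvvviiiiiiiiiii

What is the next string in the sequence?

ggggggggggggggggggvvvvvvvvvvvvviiiiiiiiiiiii

Reading off run lengths: g runs 6, 9, 12, 15; v runs 5, 7, 9, 11; i runs 5, 7, 9, 11 — each is linear in n (n = 1, 2, …).
Setting n = 5 gives 18, 13, 13 characters in each block.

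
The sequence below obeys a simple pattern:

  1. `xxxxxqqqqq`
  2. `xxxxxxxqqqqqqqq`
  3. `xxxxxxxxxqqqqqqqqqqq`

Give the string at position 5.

Each string has the form x^{2n+1} q^{3n-1}, where the shown terms are n = 2, 3, 4.
For term 5, n = 6, so the run lengths are 13, 17.

xxxxxxxxxxxxxqqqqqqqqqqqqqqqqq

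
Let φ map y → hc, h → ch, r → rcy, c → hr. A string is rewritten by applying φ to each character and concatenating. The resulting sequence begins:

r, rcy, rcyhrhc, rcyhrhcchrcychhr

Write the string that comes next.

Replace each of the 16 characters of rcyhrhcchrcychhr in place — rcy hr hc ch rcy ch hr hr ch rcy hr hc hr ch ch rcy — and concatenate.

rcyhrhcchrcychhrhrchrcyhrhchrchchrcy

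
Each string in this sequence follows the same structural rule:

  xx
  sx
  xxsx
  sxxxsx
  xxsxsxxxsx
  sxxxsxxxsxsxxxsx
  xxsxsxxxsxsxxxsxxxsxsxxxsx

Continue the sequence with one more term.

sxxxsxxxsxsxxxsxxxsxsxxxsxsxxxsxxxsxsxxxsx

Each term (from the third on) is the two preceding terms concatenated in order: term 3 = xx·sx = xxsx.
Continuing: sxxxsxxxsxsxxxsx · xxsxsxxxsxsxxxsxxxsxsxxxsx gives term 8.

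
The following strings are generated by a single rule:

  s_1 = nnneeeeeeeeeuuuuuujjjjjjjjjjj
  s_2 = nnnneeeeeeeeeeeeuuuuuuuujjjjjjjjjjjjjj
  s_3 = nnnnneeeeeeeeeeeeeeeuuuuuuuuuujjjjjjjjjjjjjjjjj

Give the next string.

nnnnnneeeeeeeeeeeeeeeeeeuuuuuuuuuuuujjjjjjjjjjjjjjjjjjjj

Reading off run lengths: n runs 3, 4, 5; e runs 9, 12, 15; u runs 6, 8, 10; j runs 11, 14, 17 — each is linear in n, where the shown terms are n = 3, 4, 5.
At n = 6 the blocks have lengths 6, 18, 12, 20.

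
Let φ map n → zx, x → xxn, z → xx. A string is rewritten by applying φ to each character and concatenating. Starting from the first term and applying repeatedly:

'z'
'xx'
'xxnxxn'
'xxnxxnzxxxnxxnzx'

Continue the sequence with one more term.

xxnxxnzxxxnxxnzxxxxxnxxnxxnzxxxnxxnzxxxxxn

φ(xxnxxnzxxxnxxnzx) expands symbol-by-symbol to xxn xxn zx xxn xxn zx xx xxn xxn xxn zx xxn xxn zx xx xxn; joining the 16 pieces gives the next term.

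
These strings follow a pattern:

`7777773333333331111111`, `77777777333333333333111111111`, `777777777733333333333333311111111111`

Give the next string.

Term n consists of 2n 7's, followed by 3n 3's, followed by 2n+1 1's, where the shown terms are n = 3, 4, 5.
For the next term, n = 6, so the run lengths are 12, 18, 13.

7777777777773333333333333333331111111111111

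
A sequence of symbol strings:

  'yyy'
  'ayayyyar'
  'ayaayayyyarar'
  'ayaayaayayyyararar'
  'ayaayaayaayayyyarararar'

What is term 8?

Every step adds aya to the front and ar to the end of the previous string.
From ayaayaayaayayyyarararar, 3 further steps: ayaayaayaayayyyarararar → ayaayaayaayaayayyyararararar → ayaayaayaayaayaayayyyarararararar → (answer).

ayaayaayaayaayaayaayayyyararararararar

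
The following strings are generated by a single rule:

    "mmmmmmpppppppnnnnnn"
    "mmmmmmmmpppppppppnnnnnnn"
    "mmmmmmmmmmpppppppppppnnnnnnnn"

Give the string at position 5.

Term n consists of 2n m's, followed by 2n+1 p's, followed by n+3 n's, where the shown terms are n = 3, 4, 5.
At n = 7 the blocks have lengths 14, 15, 10.

mmmmmmmmmmmmmmpppppppppppppppnnnnnnnnnn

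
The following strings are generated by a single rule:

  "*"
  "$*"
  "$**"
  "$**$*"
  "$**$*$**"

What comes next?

Each term (from the third on) is the previous term followed by the one before it: term 3 = $*·* = $**.
Continuing: $**$*$** · $**$* gives term 6.

$**$*$**$**$*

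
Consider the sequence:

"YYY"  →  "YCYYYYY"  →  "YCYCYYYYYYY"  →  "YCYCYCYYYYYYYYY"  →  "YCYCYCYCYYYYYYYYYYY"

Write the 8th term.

YCYCYCYCYCYCYCYYYYYYYYYYYYYYYYY

Every step adds YC to the front and YY to the end of the previous string.
From YCYCYCYCYYYYYYYYYYY, 3 further steps: YCYCYCYCYYYYYYYYYYY → YCYCYCYCYCYYYYYYYYYYYYY → YCYCYCYCYCYCYYYYYYYYYYYYYYY → (answer).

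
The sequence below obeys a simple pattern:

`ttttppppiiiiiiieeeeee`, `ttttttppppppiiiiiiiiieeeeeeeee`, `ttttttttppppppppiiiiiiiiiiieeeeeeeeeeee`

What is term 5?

Term n consists of 2n t's, followed by 2n p's, followed by 2n+3 i's, followed by 3n e's, where the shown terms are n = 2, 3, 4.
For term 5, n = 6, so the run lengths are 12, 12, 15, 18.

ttttttttttttppppppppppppiiiiiiiiiiiiiiieeeeeeeeeeeeeeeeee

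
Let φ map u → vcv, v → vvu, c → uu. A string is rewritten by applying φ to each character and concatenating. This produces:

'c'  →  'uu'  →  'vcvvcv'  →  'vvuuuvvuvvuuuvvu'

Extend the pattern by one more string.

φ(vvuuuvvuvvuuuvvu) expands symbol-by-symbol to vvu vvu vcv vcv vcv vvu vvu vcv vvu vvu vcv vcv vcv vvu vvu vcv; joining the 16 pieces gives the next term.

vvuvvuvcvvcvvcvvvuvvuvcvvvuvvuvcvvcvvcvvvuvvuvcv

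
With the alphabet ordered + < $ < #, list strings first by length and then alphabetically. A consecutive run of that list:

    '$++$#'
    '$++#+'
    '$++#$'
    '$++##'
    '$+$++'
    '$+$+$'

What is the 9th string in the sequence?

$+$$$

Continuing the enumeration 3 steps past $+$+$: $+$+$ → $+$+# → $+$$+ → (answer).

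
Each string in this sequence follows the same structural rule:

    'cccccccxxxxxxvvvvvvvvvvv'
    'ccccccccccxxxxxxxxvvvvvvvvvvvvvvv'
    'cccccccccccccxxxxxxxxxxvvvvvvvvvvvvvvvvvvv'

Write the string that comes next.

The n-th term is 3n+1 c's then 2n+2 x's then 4n+3 v's, where the shown terms are n = 2, 3, 4.
At n = 5 the blocks have lengths 16, 12, 23.

ccccccccccccccccxxxxxxxxxxxxvvvvvvvvvvvvvvvvvvvvvvv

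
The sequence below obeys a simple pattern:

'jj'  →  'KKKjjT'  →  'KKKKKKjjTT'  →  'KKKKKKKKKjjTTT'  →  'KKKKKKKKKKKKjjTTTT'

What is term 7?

Every step adds KKK to the front and T to the end of the previous string.
From KKKKKKKKKKKKjjTTTT, 2 further steps: KKKKKKKKKKKKjjTTTT → KKKKKKKKKKKKKKKjjTTTTT → (answer).

KKKKKKKKKKKKKKKKKKjjTTTTTT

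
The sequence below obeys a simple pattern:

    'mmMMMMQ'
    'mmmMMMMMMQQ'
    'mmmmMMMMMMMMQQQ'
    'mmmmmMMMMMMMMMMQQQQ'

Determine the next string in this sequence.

Term n consists of n m's, followed by 2n M's, followed by n-1 Q's, where the shown terms are n = 2, 3, 4, 5.
For the next term, n = 6, so the run lengths are 6, 12, 5.

mmmmmmMMMMMMMMMMMMQQQQQ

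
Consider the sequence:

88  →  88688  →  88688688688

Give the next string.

Every step duplicates the string with '6' between the halves.
Doubling 88688688688 with '6' between the halves:

88688688688688688688688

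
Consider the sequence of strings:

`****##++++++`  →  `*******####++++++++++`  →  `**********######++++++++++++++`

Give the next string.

Each string has the form *^{3n+1} #^{2n} +^{4n+2} (n = 1, 2, …).
At n = 4 the blocks have lengths 13, 8, 18.

*************########++++++++++++++++++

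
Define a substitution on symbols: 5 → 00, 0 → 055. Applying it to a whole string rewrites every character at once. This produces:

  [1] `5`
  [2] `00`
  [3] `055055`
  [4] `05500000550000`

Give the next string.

05500000550550550550550000055055055055

Replace each of the 14 characters of 05500000550000 in place — 055 00 00 055 055 055 055 055 00 00 055 055 055 055 — and concatenate.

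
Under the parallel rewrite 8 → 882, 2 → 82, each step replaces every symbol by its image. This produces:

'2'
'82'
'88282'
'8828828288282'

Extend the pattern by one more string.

8828828288288282882828828828288282

Replace each of the 13 characters of 8828828288282 in place — 882 882 82 882 882 82 882 82 882 882 82 882 82 — and concatenate.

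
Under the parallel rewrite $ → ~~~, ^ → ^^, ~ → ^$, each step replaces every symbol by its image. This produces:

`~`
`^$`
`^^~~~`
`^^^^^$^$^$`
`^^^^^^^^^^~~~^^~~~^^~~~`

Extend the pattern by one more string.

Applying the rule to each of the 23 symbols of ^^^^^^^^^^~~~^^~~~^^~~~ gives the pieces ^^ ^^ ^^ ^^ ^^ ^^ ^^ ^^ ^^ ^^ ^$ ^$ ^$ ^^ ^^ ^$ ^$ ^$ ^^ ^^ ^$ ^$ ^$, which concatenate to the answer.

^^^^^^^^^^^^^^^^^^^^^$^$^$^^^^^$^$^$^^^^^$^$^$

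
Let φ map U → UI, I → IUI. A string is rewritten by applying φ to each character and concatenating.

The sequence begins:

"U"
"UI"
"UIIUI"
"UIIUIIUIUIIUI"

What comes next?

Applying the rule to each of the 13 symbols of UIIUIIUIUIIUI gives the pieces UI IUI IUI UI IUI IUI UI IUI UI IUI IUI UI IUI, which concatenate to the answer.

UIIUIIUIUIIUIIUIUIIUIUIIUIIUIUIIUI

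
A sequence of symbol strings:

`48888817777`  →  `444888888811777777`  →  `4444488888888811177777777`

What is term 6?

4444444444488888888888888811111177777777777777

Reading off run lengths: 4 runs 1, 3, 5; 8 runs 5, 7, 9; 1 runs 1, 2, 3; 7 runs 4, 6, 8 — each is linear in n (n = 1, 2, …).
Setting n = 6 gives 11, 15, 6, 14 characters in each block.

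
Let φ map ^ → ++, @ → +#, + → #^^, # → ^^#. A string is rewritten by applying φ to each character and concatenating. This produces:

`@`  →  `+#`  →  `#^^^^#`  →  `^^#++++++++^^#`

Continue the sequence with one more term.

Rewriting the 14 symbols of ^^#++++++++^^# one by one yields ++ ++ ^^# #^^ #^^ #^^ #^^ #^^ #^^ #^^ #^^ ++ ++ ^^#; concatenated:

++++^^##^^#^^#^^#^^#^^#^^#^^#^^++++^^#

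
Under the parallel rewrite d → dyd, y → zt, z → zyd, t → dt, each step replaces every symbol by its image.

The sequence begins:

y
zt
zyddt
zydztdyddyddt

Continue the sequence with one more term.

zydztdydzyddtdydztdyddydztdyddyddt

φ(zydztdyddyddt) expands symbol-by-symbol to zyd zt dyd zyd dt dyd zt dyd dyd zt dyd dyd dt; joining the 13 pieces gives the next term.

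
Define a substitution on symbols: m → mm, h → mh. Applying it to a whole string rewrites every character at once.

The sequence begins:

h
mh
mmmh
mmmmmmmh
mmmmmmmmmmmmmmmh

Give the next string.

Rewriting the 16 symbols of mmmmmmmmmmmmmmmh one by one yields mm mm mm mm mm mm mm mm mm mm mm mm mm mm mm mh; concatenated:

mmmmmmmmmmmmmmmmmmmmmmmmmmmmmmmh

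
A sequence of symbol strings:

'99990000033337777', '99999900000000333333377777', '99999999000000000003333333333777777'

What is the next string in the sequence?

The n-th term is 2n+2 9's then 3n+2 0's then 3n+1 3's then n+3 7's (n = 1, 2, …).
Setting n = 4 gives 10, 14, 13, 7 characters in each block.

99999999990000000000000033333333333337777777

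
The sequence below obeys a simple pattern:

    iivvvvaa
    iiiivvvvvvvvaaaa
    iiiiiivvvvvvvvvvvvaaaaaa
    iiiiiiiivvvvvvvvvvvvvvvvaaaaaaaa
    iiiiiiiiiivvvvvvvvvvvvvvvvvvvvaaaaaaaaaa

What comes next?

Term n consists of 2n i's, followed by 4n v's, followed by 2n a's (n = 1, 2, …).
At n = 6 the blocks have lengths 12, 24, 12.

iiiiiiiiiiiivvvvvvvvvvvvvvvvvvvvvvvvaaaaaaaaaaaa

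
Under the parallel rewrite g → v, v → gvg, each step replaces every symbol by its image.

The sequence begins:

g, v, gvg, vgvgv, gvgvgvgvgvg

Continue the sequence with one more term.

Expanding gvgvgvgvgvg: g→v, v→gvg, g→v, v→gvg, g→v, v→gvg, g→v, v→gvg, g→v, v→gvg, g→v. Concatenated: v gvg v gvg v gvg v gvg v gvg v.

vgvgvgvgvgvgvgvgvgvgv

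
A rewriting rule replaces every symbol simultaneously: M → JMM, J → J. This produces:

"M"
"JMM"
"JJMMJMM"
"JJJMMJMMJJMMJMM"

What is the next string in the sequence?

Rewriting the 15 symbols of JJJMMJMMJJMMJMM one by one yields J J J JMM JMM J JMM JMM J J JMM JMM J JMM JMM; concatenated:

JJJJMMJMMJJMMJMMJJJMMJMMJJMMJMM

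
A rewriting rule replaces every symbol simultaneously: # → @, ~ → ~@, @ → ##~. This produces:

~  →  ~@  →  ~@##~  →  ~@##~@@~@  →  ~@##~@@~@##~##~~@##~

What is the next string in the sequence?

Rewriting the 20 symbols of ~@##~@@~@##~##~~@##~ one by one yields ~@ ##~ @ @ ~@ ##~ ##~ ~@ ##~ @ @ ~@ @ @ ~@ ~@ ##~ @ @ ~@; concatenated:

~@##~@@~@##~##~~@##~@@~@@@~@~@##~@@~@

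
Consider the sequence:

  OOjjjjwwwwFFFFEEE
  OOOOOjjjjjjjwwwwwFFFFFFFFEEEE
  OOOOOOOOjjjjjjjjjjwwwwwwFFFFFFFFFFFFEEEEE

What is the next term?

OOOOOOOOOOOjjjjjjjjjjjjjwwwwwwwFFFFFFFFFFFFFFFFEEEEEE

Term n consists of 3n-1 O's, followed by 3n+1 j's, followed by n+3 w's, followed by 4n F's, followed by n+2 E's (n = 1, 2, …).
For the next term, n = 4, so the run lengths are 11, 13, 7, 16, 6.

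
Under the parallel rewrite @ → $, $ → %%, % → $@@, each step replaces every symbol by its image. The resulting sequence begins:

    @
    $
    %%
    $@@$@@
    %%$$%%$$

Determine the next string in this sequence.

$@@$@@%%%%$@@$@@%%%%

Apply φ to %%$$%%$$ symbol by symbol: %→$@@, %→$@@, $→%%, $→%%, %→$@@, %→$@@, $→%%, $→%%; joined: $@@ $@@ %% %% $@@ $@@ %% %%.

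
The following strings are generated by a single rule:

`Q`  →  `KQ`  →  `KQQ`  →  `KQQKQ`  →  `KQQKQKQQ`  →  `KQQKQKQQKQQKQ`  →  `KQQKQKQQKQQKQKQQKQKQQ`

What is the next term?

KQQKQKQQKQQKQKQQKQKQQKQQKQKQQKQQKQ

This is a Fibonacci-style word recurrence s(k) = s(k−1)·s(k−2): e.g. KQ·Q = KQQ.
The next term joins KQQKQKQQKQQKQKQQKQKQQ and KQQKQKQQKQQKQ.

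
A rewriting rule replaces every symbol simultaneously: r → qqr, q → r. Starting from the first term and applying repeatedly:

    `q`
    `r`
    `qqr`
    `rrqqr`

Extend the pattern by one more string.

qqrqqrrrqqr

Expanding rrqqr: r→qqr, r→qqr, q→r, q→r, r→qqr. Concatenated: qqr qqr r r qqr.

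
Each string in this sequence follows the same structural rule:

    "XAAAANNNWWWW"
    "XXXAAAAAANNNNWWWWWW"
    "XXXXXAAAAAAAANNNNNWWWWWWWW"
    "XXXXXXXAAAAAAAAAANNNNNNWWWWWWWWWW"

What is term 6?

XXXXXXXXXXXAAAAAAAAAAAAAANNNNNNNNWWWWWWWWWWWWWW

Term n consists of 2n-1 X's, followed by 2n+2 A's, followed by n+2 N's, followed by 2n+2 W's (n = 1, 2, …).
Setting n = 6 gives 11, 14, 8, 14 characters in each block.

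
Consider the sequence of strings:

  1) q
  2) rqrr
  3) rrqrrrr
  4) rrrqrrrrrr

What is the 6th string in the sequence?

s(k+1) = r·s(k)·rr, so each term gains r as a prefix and rr as a suffix.
From rrrqrrrrrr, 2 further steps: rrrqrrrrrr → rrrrqrrrrrrrr → (answer).

rrrrrqrrrrrrrrrr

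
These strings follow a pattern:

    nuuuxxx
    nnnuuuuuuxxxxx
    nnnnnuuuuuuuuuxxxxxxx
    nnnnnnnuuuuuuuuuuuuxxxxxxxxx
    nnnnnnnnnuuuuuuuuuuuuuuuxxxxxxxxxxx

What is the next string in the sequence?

The n-th term is 2n-1 n's then 3n u's then 2n+1 x's (n = 1, 2, …).
For the next term, n = 6, so the run lengths are 11, 18, 13.

nnnnnnnnnnnuuuuuuuuuuuuuuuuuuxxxxxxxxxxxxx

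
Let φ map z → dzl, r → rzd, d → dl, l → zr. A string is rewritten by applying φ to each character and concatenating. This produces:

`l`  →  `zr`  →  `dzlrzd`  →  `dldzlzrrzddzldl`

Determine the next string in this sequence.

dlzrdldzlzrdzlrzdrzddzldldldzlzrdlzr

Applying the rule to each of the 15 symbols of dldzlzrrzddzldl gives the pieces dl zr dl dzl zr dzl rzd rzd dzl dl dl dzl zr dl zr, which concatenate to the answer.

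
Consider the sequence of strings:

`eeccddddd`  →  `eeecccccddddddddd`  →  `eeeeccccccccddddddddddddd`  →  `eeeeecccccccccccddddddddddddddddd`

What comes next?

eeeeeeccccccccccccccddddddddddddddddddddd

Term n consists of n+1 e's, followed by 3n-1 c's, followed by 4n+1 d's (n = 1, 2, …).
For the next term, n = 5, so the run lengths are 6, 14, 21.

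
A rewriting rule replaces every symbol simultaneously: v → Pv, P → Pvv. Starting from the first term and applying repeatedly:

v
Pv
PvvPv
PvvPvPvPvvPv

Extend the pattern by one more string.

Apply φ to PvvPvPvPvvPv symbol by symbol: P→Pvv, v→Pv, v→Pv, P→Pvv, v→Pv, P→Pvv, v→Pv, P→Pvv, v→Pv, v→Pv, P→Pvv, v→Pv; joined: Pvv Pv Pv Pvv Pv Pvv Pv Pvv Pv Pv Pvv Pv.

PvvPvPvPvvPvPvvPvPvvPvPvPvvPv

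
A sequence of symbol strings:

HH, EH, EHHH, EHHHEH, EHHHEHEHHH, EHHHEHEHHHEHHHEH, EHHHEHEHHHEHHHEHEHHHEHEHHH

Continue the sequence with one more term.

This is a Fibonacci-style word recurrence s(k) = s(k−1)·s(k−2): e.g. EH·HH = EHHH.
Continuing: EHHHEHEHHHEHHHEHEHHHEHEHHH · EHHHEHEHHHEHHHEH gives term 8.

EHHHEHEHHHEHHHEHEHHHEHEHHHEHHHEHEHHHEHHHEH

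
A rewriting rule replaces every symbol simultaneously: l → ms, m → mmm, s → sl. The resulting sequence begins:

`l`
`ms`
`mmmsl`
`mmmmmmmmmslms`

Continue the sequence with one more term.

Rewriting the 13 symbols of mmmmmmmmmslms one by one yields mmm mmm mmm mmm mmm mmm mmm mmm mmm sl ms mmm sl; concatenated:

mmmmmmmmmmmmmmmmmmmmmmmmmmmslmsmmmsl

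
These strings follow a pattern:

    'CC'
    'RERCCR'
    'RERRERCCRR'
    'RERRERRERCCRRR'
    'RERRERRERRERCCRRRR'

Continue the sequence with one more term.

RERRERRERRERRERCCRRRRR

Every step adds RER to the front and R to the end of the previous string.
One more step from RERRERRERRERCCRRRR gives the answer.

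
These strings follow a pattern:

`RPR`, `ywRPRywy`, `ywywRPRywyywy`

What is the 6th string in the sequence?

Every step adds yw to the front and ywy to the end of the previous string.
From ywywRPRywyywy, 3 further steps: ywywRPRywyywy → ywywywRPRywyywyywy → ywywywywRPRywyywyywyywy → (answer).

ywywywywywRPRywyywyywyywyywy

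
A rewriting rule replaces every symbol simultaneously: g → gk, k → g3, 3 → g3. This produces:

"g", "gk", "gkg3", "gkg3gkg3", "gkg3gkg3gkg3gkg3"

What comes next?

φ(gkg3gkg3gkg3gkg3) expands symbol-by-symbol to gk g3 gk g3 gk g3 gk g3 gk g3 gk g3 gk g3 gk g3; joining the 16 pieces gives the next term.

gkg3gkg3gkg3gkg3gkg3gkg3gkg3gkg3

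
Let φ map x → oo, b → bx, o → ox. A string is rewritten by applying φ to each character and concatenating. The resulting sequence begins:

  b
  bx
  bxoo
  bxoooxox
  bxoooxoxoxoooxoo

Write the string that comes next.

Applying the rule to each of the 16 symbols of bxoooxoxoxoooxoo gives the pieces bx oo ox ox ox oo ox oo ox oo ox ox ox oo ox ox, which concatenate to the answer.

bxoooxoxoxoooxoooxoooxoxoxoooxox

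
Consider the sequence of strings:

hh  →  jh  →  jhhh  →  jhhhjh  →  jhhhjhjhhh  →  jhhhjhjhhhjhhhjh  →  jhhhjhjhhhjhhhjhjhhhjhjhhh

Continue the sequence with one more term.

jhhhjhjhhhjhhhjhjhhhjhjhhhjhhhjhjhhhjhhhjh

Each term (from the third on) is the previous term followed by the one before it: term 3 = jh·hh = jhhh.
Continuing: jhhhjhjhhhjhhhjhjhhhjhjhhh · jhhhjhjhhhjhhhjh gives term 8.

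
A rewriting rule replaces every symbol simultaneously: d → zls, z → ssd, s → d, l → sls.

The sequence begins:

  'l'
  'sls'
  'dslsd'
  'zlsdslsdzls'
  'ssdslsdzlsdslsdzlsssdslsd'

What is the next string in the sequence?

Rewriting the 25 symbols of ssdslsdzlsdslsdzlsssdslsd one by one yields d d zls d sls d zls ssd sls d zls d sls d zls ssd sls d d d zls d sls d zls; concatenated:

ddzlsdslsdzlsssdslsdzlsdslsdzlsssdslsdddzlsdslsdzls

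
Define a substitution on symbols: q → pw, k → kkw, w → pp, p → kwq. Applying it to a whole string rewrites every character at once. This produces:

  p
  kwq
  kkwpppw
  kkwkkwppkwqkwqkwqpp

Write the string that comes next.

Replace each of the 19 characters of kkwkkwppkwqkwqkwqpp in place — kkw kkw pp kkw kkw pp kwq kwq kkw pp pw kkw pp pw kkw pp pw kwq kwq — and concatenate.

kkwkkwppkkwkkwppkwqkwqkkwpppwkkwpppwkkwpppwkwqkwq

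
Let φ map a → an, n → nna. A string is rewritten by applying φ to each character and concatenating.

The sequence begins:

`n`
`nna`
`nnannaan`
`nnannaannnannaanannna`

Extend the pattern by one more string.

Replace each of the 21 characters of nnannaannnannaanannna in place — nna nna an nna nna an an nna nna nna an nna nna an an nna an nna nna nna an — and concatenate.

nnannaannnannaanannnannannaannnannaanannnaannnannannaan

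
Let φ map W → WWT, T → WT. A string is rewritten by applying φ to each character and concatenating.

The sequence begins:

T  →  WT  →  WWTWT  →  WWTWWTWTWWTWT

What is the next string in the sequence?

Replace each of the 13 characters of WWTWWTWTWWTWT in place — WWT WWT WT WWT WWT WT WWT WT WWT WWT WT WWT WT — and concatenate.

WWTWWTWTWWTWWTWTWWTWTWWTWWTWTWWTWT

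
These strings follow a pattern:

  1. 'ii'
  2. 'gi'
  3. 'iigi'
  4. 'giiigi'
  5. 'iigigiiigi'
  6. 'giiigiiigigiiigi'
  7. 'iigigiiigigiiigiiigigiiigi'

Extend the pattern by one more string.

Each term (from the third on) is the two preceding terms concatenated in order: term 3 = ii·gi = iigi.
So term 8 is giiigiiigigiiigi·iigigiiigigiiigiiigigiiigi.

giiigiiigigiiigiiigigiiigigiiigiiigigiiigi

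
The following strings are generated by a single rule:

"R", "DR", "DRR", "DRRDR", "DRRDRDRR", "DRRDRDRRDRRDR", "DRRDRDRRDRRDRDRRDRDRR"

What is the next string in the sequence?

This is a Fibonacci-style word recurrence s(k) = s(k−1)·s(k−2): e.g. DR·R = DRR.
Continuing: DRRDRDRRDRRDRDRRDRDRR · DRRDRDRRDRRDR gives term 8.

DRRDRDRRDRRDRDRRDRDRRDRRDRDRRDRRDR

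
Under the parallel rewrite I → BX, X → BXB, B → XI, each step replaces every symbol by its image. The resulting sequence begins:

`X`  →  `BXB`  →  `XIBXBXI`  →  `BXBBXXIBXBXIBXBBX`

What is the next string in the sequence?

φ(BXBBXXIBXBXIBXBBX) expands symbol-by-symbol to XI BXB XI XI BXB BXB BX XI BXB XI BXB BX XI BXB XI XI BXB; joining the 17 pieces gives the next term.

XIBXBXIXIBXBBXBBXXIBXBXIBXBBXXIBXBXIXIBXB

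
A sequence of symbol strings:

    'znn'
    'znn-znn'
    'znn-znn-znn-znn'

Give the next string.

Every step duplicates the string with '-' between the halves.
So the next term is two copies of znn-znn-znn-znn with '-' between the halves.

znn-znn-znn-znn-znn-znn-znn-znn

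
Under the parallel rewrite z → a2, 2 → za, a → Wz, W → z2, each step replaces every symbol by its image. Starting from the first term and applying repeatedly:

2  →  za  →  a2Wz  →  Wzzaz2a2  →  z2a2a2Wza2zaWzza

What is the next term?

a2zaWzzaWzzaz2a2Wzzaa2Wzz2a2a2Wz

Replace each of the 16 characters of z2a2a2Wza2zaWzza in place — a2 za Wz za Wz za z2 a2 Wz za a2 Wz z2 a2 a2 Wz — and concatenate.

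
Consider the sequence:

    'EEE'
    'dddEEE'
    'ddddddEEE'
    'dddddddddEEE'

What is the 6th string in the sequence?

Each term is the previous one with ddd prepended.
From dddddddddEEE, 2 further steps: dddddddddEEE → ddddddddddddEEE → (answer).

dddddddddddddddEEE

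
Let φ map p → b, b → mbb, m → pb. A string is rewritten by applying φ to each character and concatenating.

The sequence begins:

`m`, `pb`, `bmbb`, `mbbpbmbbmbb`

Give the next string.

Rewriting each symbol of mbbpbmbbmbb: m→pb, b→mbb, b→mbb, p→b, b→mbb, m→pb, b→mbb, b→mbb, m→pb, b→mbb, b→mbb, which concatenates to pb mbb mbb b mbb pb mbb mbb pb mbb mbb.

pbmbbmbbbmbbpbmbbmbbpbmbbmbb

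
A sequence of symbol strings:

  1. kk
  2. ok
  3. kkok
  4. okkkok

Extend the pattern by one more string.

Each term (from the third on) is the two preceding terms concatenated in order: term 3 = kk·ok = kkok.
The next term joins kkok and okkkok.

kkokokkkok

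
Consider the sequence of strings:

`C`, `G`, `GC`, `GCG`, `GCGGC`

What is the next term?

GCGGCGCG

Each term (from the third on) is the previous term followed by the one before it: term 3 = G·C = GC.
So term 6 is GCGGC·GCG.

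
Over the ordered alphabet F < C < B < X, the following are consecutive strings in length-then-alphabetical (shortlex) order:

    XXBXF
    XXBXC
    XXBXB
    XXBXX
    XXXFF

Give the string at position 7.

XXXFB

Stepping forward 2 times from XXXFF: XXXFF → XXXFC, then the target.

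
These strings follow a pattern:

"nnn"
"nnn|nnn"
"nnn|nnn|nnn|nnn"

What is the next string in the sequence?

Every step duplicates the string with '|' between the halves.
So the next term is two copies of nnn|nnn|nnn|nnn with '|' between the halves.

nnn|nnn|nnn|nnn|nnn|nnn|nnn|nnn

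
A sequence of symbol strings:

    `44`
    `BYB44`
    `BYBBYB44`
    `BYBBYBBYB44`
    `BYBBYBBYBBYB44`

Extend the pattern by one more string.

BYBBYBBYBBYBBYB44

Every step adds BYB at the front: s(k+1) = BYB·s(k).
One more step from BYBBYBBYBBYB44 gives the answer.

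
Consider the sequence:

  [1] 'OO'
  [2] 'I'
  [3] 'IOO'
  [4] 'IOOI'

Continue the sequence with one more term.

IOOIIOO

Each term (from the third on) is the previous term followed by the one before it: term 3 = I·OO = IOO.
Continuing: IOOI · IOO gives term 5.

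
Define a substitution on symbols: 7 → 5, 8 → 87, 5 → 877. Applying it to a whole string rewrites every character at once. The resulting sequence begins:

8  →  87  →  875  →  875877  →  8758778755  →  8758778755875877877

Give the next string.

φ(8758778755875877877) expands symbol-by-symbol to 87 5 877 87 5 5 87 5 877 877 87 5 877 87 5 5 87 5 5; joining the 19 pieces gives the next term.

875877875587587787787587787558755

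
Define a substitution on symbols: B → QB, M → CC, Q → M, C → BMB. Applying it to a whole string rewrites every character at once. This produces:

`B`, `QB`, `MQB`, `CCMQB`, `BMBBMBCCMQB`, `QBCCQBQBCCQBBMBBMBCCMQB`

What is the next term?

φ(QBCCQBQBCCQBBMBBMBCCMQB) expands symbol-by-symbol to M QB BMB BMB M QB M QB BMB BMB M QB QB CC QB QB CC QB BMB BMB CC M QB; joining the 23 pieces gives the next term.

MQBBMBBMBMQBMQBBMBBMBMQBQBCCQBQBCCQBBMBBMBCCMQB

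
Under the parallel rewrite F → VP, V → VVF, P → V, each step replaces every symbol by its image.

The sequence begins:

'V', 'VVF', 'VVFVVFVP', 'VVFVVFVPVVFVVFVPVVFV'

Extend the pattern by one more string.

φ(VVFVVFVPVVFVVFVPVVFV) expands symbol-by-symbol to VVF VVF VP VVF VVF VP VVF V VVF VVF VP VVF VVF VP VVF V VVF VVF VP VVF; joining the 20 pieces gives the next term.

VVFVVFVPVVFVVFVPVVFVVVFVVFVPVVFVVFVPVVFVVVFVVFVPVVF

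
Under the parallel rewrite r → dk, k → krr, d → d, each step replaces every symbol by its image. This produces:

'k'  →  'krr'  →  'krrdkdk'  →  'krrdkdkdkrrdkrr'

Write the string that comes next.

Rewriting the 15 symbols of krrdkdkdkrrdkrr one by one yields krr dk dk d krr d krr d krr dk dk d krr dk dk; concatenated:

krrdkdkdkrrdkrrdkrrdkdkdkrrdkdk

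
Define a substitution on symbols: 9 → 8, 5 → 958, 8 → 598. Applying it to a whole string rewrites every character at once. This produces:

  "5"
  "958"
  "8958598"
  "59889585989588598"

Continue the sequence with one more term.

95885985988958598958859889585985989588598

Replace each of the 17 characters of 59889585989588598 in place — 958 8 598 598 8 958 598 958 8 598 8 958 598 598 958 8 598 — and concatenate.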